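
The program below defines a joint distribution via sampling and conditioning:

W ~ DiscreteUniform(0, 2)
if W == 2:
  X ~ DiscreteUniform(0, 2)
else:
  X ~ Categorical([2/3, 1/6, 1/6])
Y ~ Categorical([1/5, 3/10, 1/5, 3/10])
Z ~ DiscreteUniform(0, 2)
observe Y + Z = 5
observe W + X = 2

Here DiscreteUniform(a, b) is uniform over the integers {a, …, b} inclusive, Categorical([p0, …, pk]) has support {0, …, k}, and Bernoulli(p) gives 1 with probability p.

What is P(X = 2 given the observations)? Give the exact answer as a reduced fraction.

P(X = 2 | obs) = 1/4

Enumerate traces; 3 have nonzero weight after conditioning:
  (W=0, X=2, Y=3, Z=2) weight 1/180
  (W=1, X=1, Y=3, Z=2) weight 1/180
  (W=2, X=0, Y=3, Z=2) weight 1/90
Group by X:
  weight(X=0) = 1/90
  weight(X=1) = 1/180
  weight(X=2) = 1/180
Total weight = 1/90 + 1/180 + 1/180 = 1/45
P(X=0 | obs) = 1/90 / 1/45 = 1/2
P(X=1 | obs) = 1/180 / 1/45 = 1/4
P(X=2 | obs) = 1/180 / 1/45 = 1/4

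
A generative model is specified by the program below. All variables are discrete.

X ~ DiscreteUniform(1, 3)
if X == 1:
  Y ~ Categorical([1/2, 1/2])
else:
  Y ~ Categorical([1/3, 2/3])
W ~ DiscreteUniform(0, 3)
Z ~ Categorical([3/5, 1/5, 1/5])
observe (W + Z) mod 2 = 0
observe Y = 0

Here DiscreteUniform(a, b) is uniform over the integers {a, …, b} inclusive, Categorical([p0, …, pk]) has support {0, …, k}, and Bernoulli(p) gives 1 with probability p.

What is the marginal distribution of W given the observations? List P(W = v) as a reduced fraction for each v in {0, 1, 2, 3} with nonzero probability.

Enumerate traces; 18 have nonzero weight after conditioning:
  (X=1, Y=0, W=0, Z=0) weight 1/40
  (X=1, Y=0, W=0, Z=2) weight 1/120
  (X=1, Y=0, W=1, Z=1) weight 1/120
  (X=1, Y=0, W=2, Z=0) weight 1/40
  (X=1, Y=0, W=2, Z=2) weight 1/120
  (X=1, Y=0, W=3, Z=1) weight 1/120
  (X=2, Y=0, W=0, Z=0) weight 1/60
  (X=2, Y=0, W=0, Z=2) weight 1/180
  … 10 more
Group by W:
  weight(W=0) = 7/90
  weight(W=1) = 7/360
  weight(W=2) = 7/90
  weight(W=3) = 7/360
Total weight = 7/90 + 7/360 + 7/90 + 7/360 = 7/36
P(W=0 | obs) = 7/90 / 7/36 = 2/5
P(W=1 | obs) = 7/360 / 7/36 = 1/10
P(W=2 | obs) = 7/90 / 7/36 = 2/5
P(W=3 | obs) = 7/360 / 7/36 = 1/10

P(W=0) = 2/5, P(W=1) = 1/10, P(W=2) = 2/5, P(W=3) = 1/10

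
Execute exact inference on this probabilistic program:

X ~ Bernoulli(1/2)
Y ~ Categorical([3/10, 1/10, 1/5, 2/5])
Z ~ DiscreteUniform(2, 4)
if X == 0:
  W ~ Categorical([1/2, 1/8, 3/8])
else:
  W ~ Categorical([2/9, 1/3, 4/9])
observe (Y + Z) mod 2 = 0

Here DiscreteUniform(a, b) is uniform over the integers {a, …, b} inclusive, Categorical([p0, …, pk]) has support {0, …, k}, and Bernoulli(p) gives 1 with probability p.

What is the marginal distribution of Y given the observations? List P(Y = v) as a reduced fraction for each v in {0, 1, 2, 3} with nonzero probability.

Enumerate traces; 36 have nonzero weight after conditioning:
  (X=0, Y=0, Z=2, W=0) weight 1/40
  (X=0, Y=0, Z=2, W=1) weight 1/160
  (X=0, Y=0, Z=2, W=2) weight 3/160
  (X=0, Y=0, Z=4, W=0) weight 1/40
  (X=0, Y=0, Z=4, W=1) weight 1/160
  (X=0, Y=0, Z=4, W=2) weight 3/160
  (X=0, Y=1, Z=3, W=0) weight 1/120
  (X=0, Y=1, Z=3, W=1) weight 1/480
  (X=0, Y=2, Z=2, W=0) weight 1/60
  (X=0, Y=3, Z=3, W=0) weight 1/30
  … 26 more
Group by Y:
  weight(Y=0) = 1/5
  weight(Y=1) = 1/30
  weight(Y=2) = 2/15
  weight(Y=3) = 2/15
Total weight = 1/5 + 1/30 + 2/15 + 2/15 = 1/2
P(Y=0 | obs) = 1/5 / 1/2 = 2/5
P(Y=1 | obs) = 1/30 / 1/2 = 1/15
P(Y=2 | obs) = 2/15 / 1/2 = 4/15
P(Y=3 | obs) = 2/15 / 1/2 = 4/15

P(Y=0) = 2/5, P(Y=1) = 1/15, P(Y=2) = 4/15, P(Y=3) = 4/15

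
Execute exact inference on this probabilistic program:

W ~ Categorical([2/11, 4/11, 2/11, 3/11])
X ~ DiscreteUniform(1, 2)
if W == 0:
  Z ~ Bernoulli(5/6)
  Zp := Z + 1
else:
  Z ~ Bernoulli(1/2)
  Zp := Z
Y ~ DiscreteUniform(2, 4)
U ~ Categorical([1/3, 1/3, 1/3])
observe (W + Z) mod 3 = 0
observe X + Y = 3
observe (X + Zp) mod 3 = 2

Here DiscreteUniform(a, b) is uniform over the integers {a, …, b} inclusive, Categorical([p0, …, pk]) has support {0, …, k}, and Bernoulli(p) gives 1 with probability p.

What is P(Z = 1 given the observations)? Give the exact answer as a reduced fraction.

P(Z = 1 | obs) = 3/4

Enumerate traces; 6 have nonzero weight after conditioning:
  (W=0, X=1, Z=0, Y=2, U=0) weight 1/594
  (W=0, X=1, Z=0, Y=2, U=1) weight 1/594
  (W=0, X=1, Z=0, Y=2, U=2) weight 1/594
  (W=2, X=1, Z=1, Y=2, U=0) weight 1/198
  (W=2, X=1, Z=1, Y=2, U=1) weight 1/198
  (W=2, X=1, Z=1, Y=2, U=2) weight 1/198
Group by Z:
  weight(Z=0) = 1/198
  weight(Z=1) = 1/66
Total weight = 1/198 + 1/66 = 2/99
P(Z=0 | obs) = 1/198 / 2/99 = 1/4
P(Z=1 | obs) = 1/66 / 2/99 = 3/4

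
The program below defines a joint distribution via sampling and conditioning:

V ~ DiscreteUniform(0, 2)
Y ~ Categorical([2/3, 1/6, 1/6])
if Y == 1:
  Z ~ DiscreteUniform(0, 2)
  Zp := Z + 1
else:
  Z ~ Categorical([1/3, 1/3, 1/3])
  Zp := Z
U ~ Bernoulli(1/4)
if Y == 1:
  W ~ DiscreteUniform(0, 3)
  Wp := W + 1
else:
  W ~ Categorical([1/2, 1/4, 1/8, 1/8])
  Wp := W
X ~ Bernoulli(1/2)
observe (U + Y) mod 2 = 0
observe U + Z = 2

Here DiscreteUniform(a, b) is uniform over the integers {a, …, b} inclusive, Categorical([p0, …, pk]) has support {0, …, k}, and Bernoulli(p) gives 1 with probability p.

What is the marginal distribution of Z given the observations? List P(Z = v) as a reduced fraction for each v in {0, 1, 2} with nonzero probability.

P(Z=1) = 1/16, P(Z=2) = 15/16

Enumerate traces; 72 have nonzero weight after conditioning:
  (V=0, Y=0, Z=2, U=0, W=0, X=0) weight 1/72
  (V=0, Y=0, Z=2, U=0, W=0, X=1) weight 1/72
  (V=0, Y=0, Z=2, U=0, W=1, X=0) weight 1/144
  (V=0, Y=0, Z=2, U=0, W=1, X=1) weight 1/144
  (V=0, Y=0, Z=2, U=0, W=2, X=0) weight 1/288
  (V=0, Y=0, Z=2, U=0, W=2, X=1) weight 1/288
  (V=0, Y=0, Z=2, U=0, W=3, X=0) weight 1/288
  (V=0, Y=0, Z=2, U=0, W=3, X=1) weight 1/288
  (V=0, Y=1, Z=1, U=1, W=0, X=0) weight 1/1728
  … 63 more
Group by Z:
  weight(Z=1) = 1/72
  weight(Z=2) = 5/24
Total weight = 1/72 + 5/24 = 2/9
P(Z=1 | obs) = 1/72 / 2/9 = 1/16
P(Z=2 | obs) = 5/24 / 2/9 = 15/16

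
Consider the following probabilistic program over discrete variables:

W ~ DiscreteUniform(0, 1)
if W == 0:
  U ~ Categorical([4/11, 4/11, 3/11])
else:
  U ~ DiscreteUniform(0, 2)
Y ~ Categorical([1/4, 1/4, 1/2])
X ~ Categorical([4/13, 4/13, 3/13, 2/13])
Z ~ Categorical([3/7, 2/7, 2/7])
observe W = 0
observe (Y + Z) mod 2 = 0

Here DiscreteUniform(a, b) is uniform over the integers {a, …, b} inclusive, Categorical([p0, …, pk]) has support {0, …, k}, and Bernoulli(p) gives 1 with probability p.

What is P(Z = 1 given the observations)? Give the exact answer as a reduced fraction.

Enumerate traces; 60 have nonzero weight after conditioning:
  (W=0, U=0, Y=0, X=0, Z=0) weight 6/1001
  (W=0, U=0, Y=0, X=0, Z=2) weight 4/1001
  (W=0, U=0, Y=0, X=1, Z=0) weight 6/1001
  (W=0, U=0, Y=0, X=1, Z=2) weight 4/1001
  (W=0, U=0, Y=0, X=2, Z=0) weight 9/2002
  (W=0, U=0, Y=0, X=2, Z=2) weight 3/1001
  (W=0, U=0, Y=0, X=3, Z=0) weight 3/1001
  (W=0, U=0, Y=0, X=3, Z=2) weight 2/1001
  (W=0, U=0, Y=1, X=0, Z=1) weight 4/1001
  … 51 more
Group by Z:
  weight(Z=0) = 9/56
  weight(Z=1) = 1/28
  weight(Z=2) = 3/28
Total weight = 9/56 + 1/28 + 3/28 = 17/56
P(Z=0 | obs) = 9/56 / 17/56 = 9/17
P(Z=1 | obs) = 1/28 / 17/56 = 2/17
P(Z=2 | obs) = 3/28 / 17/56 = 6/17

P(Z = 1 | obs) = 2/17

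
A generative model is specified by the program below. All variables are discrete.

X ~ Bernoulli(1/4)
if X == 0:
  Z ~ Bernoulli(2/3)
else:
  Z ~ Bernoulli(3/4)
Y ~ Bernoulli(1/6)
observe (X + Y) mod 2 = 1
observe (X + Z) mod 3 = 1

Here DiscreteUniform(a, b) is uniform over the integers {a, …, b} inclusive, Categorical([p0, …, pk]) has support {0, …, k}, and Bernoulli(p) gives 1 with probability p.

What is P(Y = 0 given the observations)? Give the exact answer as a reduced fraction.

Enumerate traces; 2 have nonzero weight after conditioning:
  (X=0, Z=1, Y=1) weight 1/12
  (X=1, Z=0, Y=0) weight 5/96
Group by Y:
  weight(Y=0) = 5/96
  weight(Y=1) = 1/12
Total weight = 5/96 + 1/12 = 13/96
P(Y=0 | obs) = 5/96 / 13/96 = 5/13
P(Y=1 | obs) = 1/12 / 13/96 = 8/13

P(Y = 0 | obs) = 5/13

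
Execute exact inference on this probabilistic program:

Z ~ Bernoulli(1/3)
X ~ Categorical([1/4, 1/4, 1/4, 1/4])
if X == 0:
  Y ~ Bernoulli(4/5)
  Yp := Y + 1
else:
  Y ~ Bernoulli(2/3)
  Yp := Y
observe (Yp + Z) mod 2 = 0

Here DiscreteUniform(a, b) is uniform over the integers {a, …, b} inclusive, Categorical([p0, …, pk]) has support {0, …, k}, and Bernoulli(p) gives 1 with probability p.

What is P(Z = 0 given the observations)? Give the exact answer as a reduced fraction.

Enumerate traces; 8 have nonzero weight after conditioning:
  (Z=0, X=0, Y=1) weight 2/15
  (Z=0, X=1, Y=0) weight 1/18
  (Z=0, X=2, Y=0) weight 1/18
  (Z=0, X=3, Y=0) weight 1/18
  (Z=1, X=0, Y=0) weight 1/60
  (Z=1, X=1, Y=1) weight 1/18
  (Z=1, X=2, Y=1) weight 1/18
  (Z=1, X=3, Y=1) weight 1/18
Group by Z:
  weight(Z=0) = 3/10
  weight(Z=1) = 11/60
Total weight = 3/10 + 11/60 = 29/60
P(Z=0 | obs) = 3/10 / 29/60 = 18/29
P(Z=1 | obs) = 11/60 / 29/60 = 11/29

P(Z = 0 | obs) = 18/29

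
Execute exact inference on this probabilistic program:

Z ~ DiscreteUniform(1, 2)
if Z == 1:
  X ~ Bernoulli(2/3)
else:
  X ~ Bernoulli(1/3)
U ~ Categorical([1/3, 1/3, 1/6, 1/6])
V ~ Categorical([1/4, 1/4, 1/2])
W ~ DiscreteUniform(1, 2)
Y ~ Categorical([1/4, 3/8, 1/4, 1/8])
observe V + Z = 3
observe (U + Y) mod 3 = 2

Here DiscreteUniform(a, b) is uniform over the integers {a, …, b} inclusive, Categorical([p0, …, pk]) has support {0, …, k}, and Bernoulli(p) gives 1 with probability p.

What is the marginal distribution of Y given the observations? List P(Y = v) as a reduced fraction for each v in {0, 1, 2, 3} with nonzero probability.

Enumerate traces; 40 have nonzero weight after conditioning:
  (Z=1, X=0, U=0, V=2, W=1, Y=2) weight 1/288
  (Z=1, X=0, U=0, V=2, W=2, Y=2) weight 1/288
  (Z=1, X=0, U=1, V=2, W=1, Y=1) weight 1/192
  (Z=1, X=0, U=1, V=2, W=2, Y=1) weight 1/192
  (Z=1, X=0, U=2, V=2, W=1, Y=0) weight 1/576
  (Z=1, X=0, U=2, V=2, W=1, Y=3) weight 1/1152
  (Z=1, X=0, U=2, V=2, W=2, Y=0) weight 1/576
  (Z=1, X=0, U=2, V=2, W=2, Y=3) weight 1/1152
  … 32 more
Group by Y:
  weight(Y=0) = 1/64
  weight(Y=1) = 3/64
  weight(Y=2) = 3/64
  weight(Y=3) = 1/128
Total weight = 1/64 + 3/64 + 3/64 + 1/128 = 15/128
P(Y=0 | obs) = 1/64 / 15/128 = 2/15
P(Y=1 | obs) = 3/64 / 15/128 = 2/5
P(Y=2 | obs) = 3/64 / 15/128 = 2/5
P(Y=3 | obs) = 1/128 / 15/128 = 1/15

P(Y=0) = 2/15, P(Y=1) = 2/5, P(Y=2) = 2/5, P(Y=3) = 1/15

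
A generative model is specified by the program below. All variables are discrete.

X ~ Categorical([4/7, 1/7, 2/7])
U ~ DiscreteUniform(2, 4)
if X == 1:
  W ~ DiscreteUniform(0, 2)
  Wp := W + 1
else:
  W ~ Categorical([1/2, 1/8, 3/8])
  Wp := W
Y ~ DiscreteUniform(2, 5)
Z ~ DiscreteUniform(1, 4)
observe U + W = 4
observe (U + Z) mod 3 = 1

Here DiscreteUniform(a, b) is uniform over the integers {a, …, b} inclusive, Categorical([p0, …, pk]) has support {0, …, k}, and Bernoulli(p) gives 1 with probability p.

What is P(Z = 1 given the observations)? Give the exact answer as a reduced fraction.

P(Z = 1 | obs) = 13/97

Enumerate traces; 48 have nonzero weight after conditioning:
  (X=0, U=2, W=2, Y=2, Z=2) weight 1/224
  (X=0, U=2, W=2, Y=3, Z=2) weight 1/224
  (X=0, U=2, W=2, Y=4, Z=2) weight 1/224
  (X=0, U=2, W=2, Y=5, Z=2) weight 1/224
  (X=0, U=3, W=1, Y=2, Z=1) weight 1/672
  (X=0, U=3, W=1, Y=2, Z=4) weight 1/672
  (X=0, U=3, W=1, Y=3, Z=1) weight 1/672
  (X=0, U=3, W=1, Y=3, Z=4) weight 1/672
  (X=0, U=4, W=0, Y=2, Z=3) weight 1/168
  … 39 more
Group by Z:
  weight(Z=1) = 13/1008
  weight(Z=2) = 31/1008
  weight(Z=3) = 5/126
  weight(Z=4) = 13/1008
Total weight = 13/1008 + 31/1008 + 5/126 + 13/1008 = 97/1008
P(Z=1 | obs) = 13/1008 / 97/1008 = 13/97
P(Z=2 | obs) = 31/1008 / 97/1008 = 31/97
P(Z=3 | obs) = 5/126 / 97/1008 = 40/97
P(Z=4 | obs) = 13/1008 / 97/1008 = 13/97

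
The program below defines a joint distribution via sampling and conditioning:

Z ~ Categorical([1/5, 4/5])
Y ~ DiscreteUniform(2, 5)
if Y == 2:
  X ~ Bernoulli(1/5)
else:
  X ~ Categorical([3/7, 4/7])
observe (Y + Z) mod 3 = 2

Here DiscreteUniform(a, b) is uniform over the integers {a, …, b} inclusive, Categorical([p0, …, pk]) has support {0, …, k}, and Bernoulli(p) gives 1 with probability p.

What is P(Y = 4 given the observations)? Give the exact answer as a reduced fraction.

Enumerate traces; 6 have nonzero weight after conditioning:
  (Z=0, Y=2, X=0) weight 1/25
  (Z=0, Y=2, X=1) weight 1/100
  (Z=0, Y=5, X=0) weight 3/140
  (Z=0, Y=5, X=1) weight 1/35
  (Z=1, Y=4, X=0) weight 3/35
  (Z=1, Y=4, X=1) weight 4/35
Group by Y:
  weight(Y=2) = 1/20
  weight(Y=4) = 1/5
  weight(Y=5) = 1/20
Total weight = 1/20 + 1/5 + 1/20 = 3/10
P(Y=2 | obs) = 1/20 / 3/10 = 1/6
P(Y=4 | obs) = 1/5 / 3/10 = 2/3
P(Y=5 | obs) = 1/20 / 3/10 = 1/6

P(Y = 4 | obs) = 2/3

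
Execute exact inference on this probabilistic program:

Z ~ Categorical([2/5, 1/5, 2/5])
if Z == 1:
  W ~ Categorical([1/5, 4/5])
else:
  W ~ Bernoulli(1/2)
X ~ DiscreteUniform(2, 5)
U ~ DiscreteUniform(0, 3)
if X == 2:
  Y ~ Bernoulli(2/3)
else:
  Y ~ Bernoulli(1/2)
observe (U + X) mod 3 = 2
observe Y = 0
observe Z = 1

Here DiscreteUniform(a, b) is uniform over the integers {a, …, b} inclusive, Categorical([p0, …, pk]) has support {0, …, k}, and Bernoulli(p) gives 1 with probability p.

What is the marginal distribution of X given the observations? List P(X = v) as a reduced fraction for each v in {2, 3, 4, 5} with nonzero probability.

P(X=2) = 1/4, P(X=3) = 3/16, P(X=4) = 3/16, P(X=5) = 3/8

Enumerate traces; 12 have nonzero weight after conditioning:
  (Z=1, W=0, X=2, U=0, Y=0) weight 1/1200
  (Z=1, W=0, X=2, U=3, Y=0) weight 1/1200
  (Z=1, W=0, X=3, U=2, Y=0) weight 1/800
  (Z=1, W=0, X=4, U=1, Y=0) weight 1/800
  (Z=1, W=0, X=5, U=0, Y=0) weight 1/800
  (Z=1, W=0, X=5, U=3, Y=0) weight 1/800
  (Z=1, W=1, X=2, U=0, Y=0) weight 1/300
  (Z=1, W=1, X=2, U=3, Y=0) weight 1/300
  … 4 more
Group by X:
  weight(X=2) = 1/120
  weight(X=3) = 1/160
  weight(X=4) = 1/160
  weight(X=5) = 1/80
Total weight = 1/120 + 1/160 + 1/160 + 1/80 = 1/30
P(X=2 | obs) = 1/120 / 1/30 = 1/4
P(X=3 | obs) = 1/160 / 1/30 = 3/16
P(X=4 | obs) = 1/160 / 1/30 = 3/16
P(X=5 | obs) = 1/80 / 1/30 = 3/8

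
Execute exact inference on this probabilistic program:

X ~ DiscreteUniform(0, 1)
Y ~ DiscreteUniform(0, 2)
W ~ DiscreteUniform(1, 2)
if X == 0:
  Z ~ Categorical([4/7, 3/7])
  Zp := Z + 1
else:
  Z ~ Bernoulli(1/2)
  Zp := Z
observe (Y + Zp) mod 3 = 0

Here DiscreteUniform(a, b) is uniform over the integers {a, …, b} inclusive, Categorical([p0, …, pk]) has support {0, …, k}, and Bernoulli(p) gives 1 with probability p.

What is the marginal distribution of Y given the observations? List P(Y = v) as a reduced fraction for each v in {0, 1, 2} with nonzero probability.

P(Y=0) = 1/4, P(Y=1) = 3/14, P(Y=2) = 15/28

Enumerate traces; 8 have nonzero weight after conditioning:
  (X=0, Y=1, W=1, Z=1) weight 1/28
  (X=0, Y=1, W=2, Z=1) weight 1/28
  (X=0, Y=2, W=1, Z=0) weight 1/21
  (X=0, Y=2, W=2, Z=0) weight 1/21
  (X=1, Y=0, W=1, Z=0) weight 1/24
  (X=1, Y=0, W=2, Z=0) weight 1/24
  (X=1, Y=2, W=1, Z=1) weight 1/24
  (X=1, Y=2, W=2, Z=1) weight 1/24
Group by Y:
  weight(Y=0) = 1/12
  weight(Y=1) = 1/14
  weight(Y=2) = 5/28
Total weight = 1/12 + 1/14 + 5/28 = 1/3
P(Y=0 | obs) = 1/12 / 1/3 = 1/4
P(Y=1 | obs) = 1/14 / 1/3 = 3/14
P(Y=2 | obs) = 5/28 / 1/3 = 15/28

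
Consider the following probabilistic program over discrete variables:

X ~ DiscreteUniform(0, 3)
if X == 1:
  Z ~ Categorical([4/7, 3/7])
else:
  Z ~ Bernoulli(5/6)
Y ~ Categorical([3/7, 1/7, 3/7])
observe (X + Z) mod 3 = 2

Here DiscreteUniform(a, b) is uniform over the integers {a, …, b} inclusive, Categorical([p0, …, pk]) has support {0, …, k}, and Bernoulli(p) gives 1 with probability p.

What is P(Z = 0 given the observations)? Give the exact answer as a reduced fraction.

P(Z = 0 | obs) = 7/25

Enumerate traces; 6 have nonzero weight after conditioning:
  (X=1, Z=1, Y=0) weight 9/196
  (X=1, Z=1, Y=1) weight 3/196
  (X=1, Z=1, Y=2) weight 9/196
  (X=2, Z=0, Y=0) weight 1/56
  (X=2, Z=0, Y=1) weight 1/168
  (X=2, Z=0, Y=2) weight 1/56
Group by Z:
  weight(Z=0) = 1/24
  weight(Z=1) = 3/28
Total weight = 1/24 + 3/28 = 25/168
P(Z=0 | obs) = 1/24 / 25/168 = 7/25
P(Z=1 | obs) = 3/28 / 25/168 = 18/25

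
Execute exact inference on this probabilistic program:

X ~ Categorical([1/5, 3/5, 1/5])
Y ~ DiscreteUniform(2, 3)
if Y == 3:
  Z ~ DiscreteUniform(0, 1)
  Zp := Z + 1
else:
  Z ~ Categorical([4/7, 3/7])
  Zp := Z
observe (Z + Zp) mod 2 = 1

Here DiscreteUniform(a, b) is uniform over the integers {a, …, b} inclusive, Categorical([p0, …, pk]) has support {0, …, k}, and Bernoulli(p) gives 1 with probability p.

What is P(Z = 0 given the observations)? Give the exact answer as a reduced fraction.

Enumerate traces; 6 have nonzero weight after conditioning:
  (X=0, Y=3, Z=0) weight 1/20
  (X=0, Y=3, Z=1) weight 1/20
  (X=1, Y=3, Z=0) weight 3/20
  (X=1, Y=3, Z=1) weight 3/20
  (X=2, Y=3, Z=0) weight 1/20
  (X=2, Y=3, Z=1) weight 1/20
Group by Z:
  weight(Z=0) = 1/4
  weight(Z=1) = 1/4
Total weight = 1/4 + 1/4 = 1/2
P(Z=0 | obs) = 1/4 / 1/2 = 1/2
P(Z=1 | obs) = 1/4 / 1/2 = 1/2

P(Z = 0 | obs) = 1/2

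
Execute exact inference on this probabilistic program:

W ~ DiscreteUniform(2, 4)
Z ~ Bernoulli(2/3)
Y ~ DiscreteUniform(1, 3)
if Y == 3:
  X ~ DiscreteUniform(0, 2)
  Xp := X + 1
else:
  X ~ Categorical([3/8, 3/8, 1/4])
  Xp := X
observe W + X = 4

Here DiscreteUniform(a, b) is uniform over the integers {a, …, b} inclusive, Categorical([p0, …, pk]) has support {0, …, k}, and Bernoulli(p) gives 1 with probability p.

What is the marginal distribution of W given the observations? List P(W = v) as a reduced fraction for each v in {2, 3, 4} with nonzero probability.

Enumerate traces; 18 have nonzero weight after conditioning:
  (W=2, Z=0, Y=1, X=2) weight 1/108
  (W=2, Z=0, Y=2, X=2) weight 1/108
  (W=2, Z=0, Y=3, X=2) weight 1/81
  (W=2, Z=1, Y=1, X=2) weight 1/54
  (W=2, Z=1, Y=2, X=2) weight 1/54
  (W=2, Z=1, Y=3, X=2) weight 2/81
  (W=3, Z=0, Y=1, X=1) weight 1/72
  (W=3, Z=0, Y=2, X=1) weight 1/72
  (W=4, Z=0, Y=1, X=0) weight 1/72
  … 9 more
Group by W:
  weight(W=2) = 5/54
  weight(W=3) = 13/108
  weight(W=4) = 13/108
Total weight = 5/54 + 13/108 + 13/108 = 1/3
P(W=2 | obs) = 5/54 / 1/3 = 5/18
P(W=3 | obs) = 13/108 / 1/3 = 13/36
P(W=4 | obs) = 13/108 / 1/3 = 13/36

P(W=2) = 5/18, P(W=3) = 13/36, P(W=4) = 13/36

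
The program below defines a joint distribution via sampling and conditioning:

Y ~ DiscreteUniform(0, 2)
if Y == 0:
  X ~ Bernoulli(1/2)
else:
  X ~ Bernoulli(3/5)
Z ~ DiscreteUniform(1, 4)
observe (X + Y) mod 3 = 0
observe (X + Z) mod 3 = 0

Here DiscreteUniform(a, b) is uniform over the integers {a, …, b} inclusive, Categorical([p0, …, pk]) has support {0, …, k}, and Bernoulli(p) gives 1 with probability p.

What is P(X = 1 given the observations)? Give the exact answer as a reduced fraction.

Enumerate traces; 2 have nonzero weight after conditioning:
  (Y=0, X=0, Z=3) weight 1/24
  (Y=2, X=1, Z=2) weight 1/20
Group by X:
  weight(X=0) = 1/24
  weight(X=1) = 1/20
Total weight = 1/24 + 1/20 = 11/120
P(X=0 | obs) = 1/24 / 11/120 = 5/11
P(X=1 | obs) = 1/20 / 11/120 = 6/11

P(X = 1 | obs) = 6/11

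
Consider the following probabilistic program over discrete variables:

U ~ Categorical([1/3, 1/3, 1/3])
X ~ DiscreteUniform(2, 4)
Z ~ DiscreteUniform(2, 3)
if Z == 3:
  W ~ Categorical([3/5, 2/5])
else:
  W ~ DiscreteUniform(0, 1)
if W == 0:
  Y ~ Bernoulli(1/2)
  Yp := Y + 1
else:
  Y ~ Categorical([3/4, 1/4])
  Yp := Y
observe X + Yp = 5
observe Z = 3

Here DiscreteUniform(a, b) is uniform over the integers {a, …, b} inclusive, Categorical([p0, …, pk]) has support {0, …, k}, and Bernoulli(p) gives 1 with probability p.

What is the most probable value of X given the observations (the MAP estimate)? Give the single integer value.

argmax_v P(X = v | obs) = 4

Enumerate traces; 9 have nonzero weight after conditioning:
  (U=0, X=3, Z=3, W=0, Y=1) weight 1/60
  (U=0, X=4, Z=3, W=0, Y=0) weight 1/60
  (U=0, X=4, Z=3, W=1, Y=1) weight 1/180
  (U=1, X=3, Z=3, W=0, Y=1) weight 1/60
  (U=1, X=4, Z=3, W=0, Y=0) weight 1/60
  (U=1, X=4, Z=3, W=1, Y=1) weight 1/180
  (U=2, X=3, Z=3, W=0, Y=1) weight 1/60
  (U=2, X=4, Z=3, W=0, Y=0) weight 1/60
  … 1 more
Group by X:
  weight(X=3) = 1/20
  weight(X=4) = 1/15
Total weight = 1/20 + 1/15 = 7/60
P(X=3 | obs) = 1/20 / 7/60 = 3/7
P(X=4 | obs) = 1/15 / 7/60 = 4/7
argmax = 4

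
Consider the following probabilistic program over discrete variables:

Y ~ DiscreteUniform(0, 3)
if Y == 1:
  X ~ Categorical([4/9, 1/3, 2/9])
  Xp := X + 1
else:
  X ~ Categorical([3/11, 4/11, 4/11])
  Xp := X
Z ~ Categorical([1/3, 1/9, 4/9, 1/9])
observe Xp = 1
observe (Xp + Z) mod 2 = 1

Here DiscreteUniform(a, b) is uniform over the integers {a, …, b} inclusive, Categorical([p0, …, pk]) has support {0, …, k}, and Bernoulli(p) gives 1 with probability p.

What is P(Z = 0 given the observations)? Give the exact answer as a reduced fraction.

P(Z = 0 | obs) = 3/7

Enumerate traces; 8 have nonzero weight after conditioning:
  (Y=0, X=1, Z=0) weight 1/33
  (Y=0, X=1, Z=2) weight 4/99
  (Y=1, X=0, Z=0) weight 1/27
  (Y=1, X=0, Z=2) weight 4/81
  (Y=2, X=1, Z=0) weight 1/33
  (Y=2, X=1, Z=2) weight 4/99
  (Y=3, X=1, Z=0) weight 1/33
  (Y=3, X=1, Z=2) weight 4/99
Group by Z:
  weight(Z=0) = 38/297
  weight(Z=2) = 152/891
Total weight = 38/297 + 152/891 = 266/891
P(Z=0 | obs) = 38/297 / 266/891 = 3/7
P(Z=2 | obs) = 152/891 / 266/891 = 4/7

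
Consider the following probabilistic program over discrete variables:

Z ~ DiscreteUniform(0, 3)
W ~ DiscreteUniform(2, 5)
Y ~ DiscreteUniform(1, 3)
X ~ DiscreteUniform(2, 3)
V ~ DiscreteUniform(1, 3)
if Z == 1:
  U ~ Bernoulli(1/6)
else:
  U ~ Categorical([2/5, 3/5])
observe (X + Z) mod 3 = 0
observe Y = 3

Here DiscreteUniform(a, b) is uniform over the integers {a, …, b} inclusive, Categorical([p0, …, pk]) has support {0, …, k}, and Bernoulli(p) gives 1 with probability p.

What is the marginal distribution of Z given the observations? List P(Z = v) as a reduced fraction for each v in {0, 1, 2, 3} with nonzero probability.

P(Z=0) = 1/3, P(Z=1) = 1/3, P(Z=3) = 1/3

Enumerate traces; 72 have nonzero weight after conditioning:
  (Z=0, W=2, Y=3, X=3, V=1, U=0) weight 1/720
  (Z=0, W=2, Y=3, X=3, V=1, U=1) weight 1/480
  (Z=0, W=2, Y=3, X=3, V=2, U=0) weight 1/720
  (Z=0, W=2, Y=3, X=3, V=2, U=1) weight 1/480
  (Z=0, W=2, Y=3, X=3, V=3, U=0) weight 1/720
  (Z=0, W=2, Y=3, X=3, V=3, U=1) weight 1/480
  (Z=0, W=3, Y=3, X=3, V=1, U=0) weight 1/720
  (Z=0, W=3, Y=3, X=3, V=1, U=1) weight 1/480
  (Z=1, W=2, Y=3, X=2, V=1, U=0) weight 5/1728
  (Z=3, W=2, Y=3, X=3, V=1, U=0) weight 1/720
  … 62 more
Group by Z:
  weight(Z=0) = 1/24
  weight(Z=1) = 1/24
  weight(Z=3) = 1/24
Total weight = 1/24 + 1/24 + 1/24 = 1/8
P(Z=0 | obs) = 1/24 / 1/8 = 1/3
P(Z=1 | obs) = 1/24 / 1/8 = 1/3
P(Z=3 | obs) = 1/24 / 1/8 = 1/3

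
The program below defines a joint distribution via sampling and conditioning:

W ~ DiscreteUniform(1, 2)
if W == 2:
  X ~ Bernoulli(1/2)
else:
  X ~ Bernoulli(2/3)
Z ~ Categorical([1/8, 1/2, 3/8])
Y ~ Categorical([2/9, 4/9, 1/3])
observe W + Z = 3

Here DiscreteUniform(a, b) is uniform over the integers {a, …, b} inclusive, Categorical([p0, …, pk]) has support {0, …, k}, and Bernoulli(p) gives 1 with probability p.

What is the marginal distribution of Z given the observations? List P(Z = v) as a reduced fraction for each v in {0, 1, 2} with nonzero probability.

P(Z=1) = 4/7, P(Z=2) = 3/7

Enumerate traces; 12 have nonzero weight after conditioning:
  (W=1, X=0, Z=2, Y=0) weight 1/72
  (W=1, X=0, Z=2, Y=1) weight 1/36
  (W=1, X=0, Z=2, Y=2) weight 1/48
  (W=1, X=1, Z=2, Y=0) weight 1/36
  (W=1, X=1, Z=2, Y=1) weight 1/18
  (W=1, X=1, Z=2, Y=2) weight 1/24
  (W=2, X=0, Z=1, Y=0) weight 1/36
  (W=2, X=0, Z=1, Y=1) weight 1/18
  … 4 more
Group by Z:
  weight(Z=1) = 1/4
  weight(Z=2) = 3/16
Total weight = 1/4 + 3/16 = 7/16
P(Z=1 | obs) = 1/4 / 7/16 = 4/7
P(Z=2 | obs) = 3/16 / 7/16 = 3/7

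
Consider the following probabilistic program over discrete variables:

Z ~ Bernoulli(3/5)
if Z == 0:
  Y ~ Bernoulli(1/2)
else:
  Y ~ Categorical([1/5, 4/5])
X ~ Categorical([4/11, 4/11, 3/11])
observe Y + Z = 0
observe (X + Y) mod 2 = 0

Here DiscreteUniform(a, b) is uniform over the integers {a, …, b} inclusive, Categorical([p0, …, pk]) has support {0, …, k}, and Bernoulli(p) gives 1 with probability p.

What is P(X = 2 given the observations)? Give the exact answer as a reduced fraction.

P(X = 2 | obs) = 3/7

Enumerate traces; 2 have nonzero weight after conditioning:
  (Z=0, Y=0, X=0) weight 4/55
  (Z=0, Y=0, X=2) weight 3/55
Group by X:
  weight(X=0) = 4/55
  weight(X=2) = 3/55
Total weight = 4/55 + 3/55 = 7/55
P(X=0 | obs) = 4/55 / 7/55 = 4/7
P(X=2 | obs) = 3/55 / 7/55 = 3/7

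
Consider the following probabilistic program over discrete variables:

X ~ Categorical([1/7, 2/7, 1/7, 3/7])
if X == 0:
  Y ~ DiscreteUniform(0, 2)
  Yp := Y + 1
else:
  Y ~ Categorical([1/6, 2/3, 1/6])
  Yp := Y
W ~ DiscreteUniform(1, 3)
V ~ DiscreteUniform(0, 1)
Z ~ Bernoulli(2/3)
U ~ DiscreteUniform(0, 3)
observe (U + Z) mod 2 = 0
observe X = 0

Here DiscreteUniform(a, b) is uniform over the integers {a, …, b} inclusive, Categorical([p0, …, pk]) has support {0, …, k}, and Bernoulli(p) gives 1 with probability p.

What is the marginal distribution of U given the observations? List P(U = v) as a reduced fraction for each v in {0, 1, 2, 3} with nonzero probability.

P(U=0) = 1/6, P(U=1) = 1/3, P(U=2) = 1/6, P(U=3) = 1/3

Enumerate traces; 72 have nonzero weight after conditioning:
  (X=0, Y=0, W=1, V=0, Z=0, U=0) weight 1/1512
  (X=0, Y=0, W=1, V=0, Z=0, U=2) weight 1/1512
  (X=0, Y=0, W=1, V=0, Z=1, U=1) weight 1/756
  (X=0, Y=0, W=1, V=0, Z=1, U=3) weight 1/756
  (X=0, Y=0, W=1, V=1, Z=0, U=0) weight 1/1512
  (X=0, Y=0, W=1, V=1, Z=0, U=2) weight 1/1512
  (X=0, Y=0, W=1, V=1, Z=1, U=1) weight 1/756
  (X=0, Y=0, W=1, V=1, Z=1, U=3) weight 1/756
  … 64 more
Group by U:
  weight(U=0) = 1/84
  weight(U=1) = 1/42
  weight(U=2) = 1/84
  weight(U=3) = 1/42
Total weight = 1/84 + 1/42 + 1/84 + 1/42 = 1/14
P(U=0 | obs) = 1/84 / 1/14 = 1/6
P(U=1 | obs) = 1/42 / 1/14 = 1/3
P(U=2 | obs) = 1/84 / 1/14 = 1/6
P(U=3 | obs) = 1/42 / 1/14 = 1/3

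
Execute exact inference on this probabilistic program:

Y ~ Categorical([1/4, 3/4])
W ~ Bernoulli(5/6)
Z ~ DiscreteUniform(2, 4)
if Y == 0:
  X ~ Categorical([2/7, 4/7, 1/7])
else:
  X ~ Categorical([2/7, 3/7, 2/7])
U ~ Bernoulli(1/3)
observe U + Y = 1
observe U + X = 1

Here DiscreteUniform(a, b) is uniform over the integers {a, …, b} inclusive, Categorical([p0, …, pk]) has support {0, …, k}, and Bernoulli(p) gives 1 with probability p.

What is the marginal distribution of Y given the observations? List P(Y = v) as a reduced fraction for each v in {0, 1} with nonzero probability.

Enumerate traces; 12 have nonzero weight after conditioning:
  (Y=0, W=0, Z=2, X=0, U=1) weight 1/756
  (Y=0, W=0, Z=3, X=0, U=1) weight 1/756
  (Y=0, W=0, Z=4, X=0, U=1) weight 1/756
  (Y=0, W=1, Z=2, X=0, U=1) weight 5/756
  (Y=0, W=1, Z=3, X=0, U=1) weight 5/756
  (Y=0, W=1, Z=4, X=0, U=1) weight 5/756
  (Y=1, W=0, Z=2, X=1, U=0) weight 1/84
  (Y=1, W=0, Z=3, X=1, U=0) weight 1/84
  … 4 more
Group by Y:
  weight(Y=0) = 1/42
  weight(Y=1) = 3/14
Total weight = 1/42 + 3/14 = 5/21
P(Y=0 | obs) = 1/42 / 5/21 = 1/10
P(Y=1 | obs) = 3/14 / 5/21 = 9/10

P(Y=0) = 1/10, P(Y=1) = 9/10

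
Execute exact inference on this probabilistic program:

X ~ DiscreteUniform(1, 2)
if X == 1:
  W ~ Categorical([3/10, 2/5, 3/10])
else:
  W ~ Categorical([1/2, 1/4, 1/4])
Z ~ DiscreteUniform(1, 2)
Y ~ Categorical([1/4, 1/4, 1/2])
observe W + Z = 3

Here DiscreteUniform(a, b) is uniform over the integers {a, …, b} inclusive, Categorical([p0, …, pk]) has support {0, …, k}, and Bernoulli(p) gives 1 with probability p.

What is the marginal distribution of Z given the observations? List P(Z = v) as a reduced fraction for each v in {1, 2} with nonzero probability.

P(Z=1) = 11/24, P(Z=2) = 13/24

Enumerate traces; 12 have nonzero weight after conditioning:
  (X=1, W=1, Z=2, Y=0) weight 1/40
  (X=1, W=1, Z=2, Y=1) weight 1/40
  (X=1, W=1, Z=2, Y=2) weight 1/20
  (X=1, W=2, Z=1, Y=0) weight 3/160
  (X=1, W=2, Z=1, Y=1) weight 3/160
  (X=1, W=2, Z=1, Y=2) weight 3/80
  (X=2, W=1, Z=2, Y=0) weight 1/64
  (X=2, W=1, Z=2, Y=1) weight 1/64
  … 4 more
Group by Z:
  weight(Z=1) = 11/80
  weight(Z=2) = 13/80
Total weight = 11/80 + 13/80 = 3/10
P(Z=1 | obs) = 11/80 / 3/10 = 11/24
P(Z=2 | obs) = 13/80 / 3/10 = 13/24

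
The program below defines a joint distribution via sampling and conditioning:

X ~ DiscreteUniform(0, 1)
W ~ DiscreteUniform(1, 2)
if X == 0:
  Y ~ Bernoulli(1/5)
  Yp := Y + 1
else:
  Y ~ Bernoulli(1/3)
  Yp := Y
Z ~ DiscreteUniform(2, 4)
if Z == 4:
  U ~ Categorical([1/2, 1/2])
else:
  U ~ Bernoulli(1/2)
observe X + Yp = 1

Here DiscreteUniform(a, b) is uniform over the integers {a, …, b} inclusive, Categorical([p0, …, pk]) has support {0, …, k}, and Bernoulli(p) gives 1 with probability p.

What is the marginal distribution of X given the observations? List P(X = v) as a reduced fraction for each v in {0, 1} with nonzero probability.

Enumerate traces; 24 have nonzero weight after conditioning:
  (X=0, W=1, Y=0, Z=2, U=0) weight 1/30
  (X=0, W=1, Y=0, Z=2, U=1) weight 1/30
  (X=0, W=1, Y=0, Z=3, U=0) weight 1/30
  (X=0, W=1, Y=0, Z=3, U=1) weight 1/30
  (X=0, W=1, Y=0, Z=4, U=0) weight 1/30
  (X=0, W=1, Y=0, Z=4, U=1) weight 1/30
  (X=0, W=2, Y=0, Z=2, U=0) weight 1/30
  (X=0, W=2, Y=0, Z=2, U=1) weight 1/30
  (X=1, W=1, Y=0, Z=2, U=0) weight 1/36
  … 15 more
Group by X:
  weight(X=0) = 2/5
  weight(X=1) = 1/3
Total weight = 2/5 + 1/3 = 11/15
P(X=0 | obs) = 2/5 / 11/15 = 6/11
P(X=1 | obs) = 1/3 / 11/15 = 5/11

P(X=0) = 6/11, P(X=1) = 5/11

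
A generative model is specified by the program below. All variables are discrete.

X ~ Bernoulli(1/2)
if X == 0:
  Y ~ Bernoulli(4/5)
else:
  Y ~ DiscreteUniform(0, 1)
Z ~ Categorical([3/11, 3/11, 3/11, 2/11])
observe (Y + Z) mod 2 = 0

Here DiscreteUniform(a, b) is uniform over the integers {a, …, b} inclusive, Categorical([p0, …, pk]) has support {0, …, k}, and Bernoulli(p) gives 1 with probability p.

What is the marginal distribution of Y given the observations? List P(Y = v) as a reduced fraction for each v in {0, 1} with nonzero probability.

P(Y=0) = 42/107, P(Y=1) = 65/107

Enumerate traces; 8 have nonzero weight after conditioning:
  (X=0, Y=0, Z=0) weight 3/110
  (X=0, Y=0, Z=2) weight 3/110
  (X=0, Y=1, Z=1) weight 6/55
  (X=0, Y=1, Z=3) weight 4/55
  (X=1, Y=0, Z=0) weight 3/44
  (X=1, Y=0, Z=2) weight 3/44
  (X=1, Y=1, Z=1) weight 3/44
  (X=1, Y=1, Z=3) weight 1/22
Group by Y:
  weight(Y=0) = 21/110
  weight(Y=1) = 13/44
Total weight = 21/110 + 13/44 = 107/220
P(Y=0 | obs) = 21/110 / 107/220 = 42/107
P(Y=1 | obs) = 13/44 / 107/220 = 65/107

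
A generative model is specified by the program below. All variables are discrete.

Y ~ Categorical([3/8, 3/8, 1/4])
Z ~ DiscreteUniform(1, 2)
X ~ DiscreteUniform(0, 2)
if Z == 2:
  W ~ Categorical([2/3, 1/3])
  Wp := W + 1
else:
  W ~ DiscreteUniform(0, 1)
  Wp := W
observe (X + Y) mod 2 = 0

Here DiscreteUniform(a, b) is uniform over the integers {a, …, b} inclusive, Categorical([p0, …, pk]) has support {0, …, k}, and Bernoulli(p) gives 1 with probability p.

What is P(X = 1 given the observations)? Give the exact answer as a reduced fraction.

Enumerate traces; 20 have nonzero weight after conditioning:
  (Y=0, Z=1, X=0, W=0) weight 1/32
  (Y=0, Z=1, X=0, W=1) weight 1/32
  (Y=0, Z=1, X=2, W=0) weight 1/32
  (Y=0, Z=1, X=2, W=1) weight 1/32
  (Y=0, Z=2, X=0, W=0) weight 1/24
  (Y=0, Z=2, X=0, W=1) weight 1/48
  (Y=0, Z=2, X=2, W=0) weight 1/24
  (Y=0, Z=2, X=2, W=1) weight 1/48
  (Y=1, Z=1, X=1, W=0) weight 1/32
  … 11 more
Group by X:
  weight(X=0) = 5/24
  weight(X=1) = 1/8
  weight(X=2) = 5/24
Total weight = 5/24 + 1/8 + 5/24 = 13/24
P(X=0 | obs) = 5/24 / 13/24 = 5/13
P(X=1 | obs) = 1/8 / 13/24 = 3/13
P(X=2 | obs) = 5/24 / 13/24 = 5/13

P(X = 1 | obs) = 3/13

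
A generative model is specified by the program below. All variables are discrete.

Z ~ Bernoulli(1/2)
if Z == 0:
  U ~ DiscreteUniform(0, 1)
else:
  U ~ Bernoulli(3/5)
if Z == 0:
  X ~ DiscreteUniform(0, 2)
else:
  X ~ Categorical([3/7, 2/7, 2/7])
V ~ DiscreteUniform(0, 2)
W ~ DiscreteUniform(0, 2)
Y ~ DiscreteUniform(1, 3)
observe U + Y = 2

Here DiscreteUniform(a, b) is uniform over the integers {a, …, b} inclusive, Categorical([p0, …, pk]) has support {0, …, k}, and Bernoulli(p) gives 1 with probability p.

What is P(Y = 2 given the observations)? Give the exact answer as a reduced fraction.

P(Y = 2 | obs) = 9/20

Enumerate traces; 108 have nonzero weight after conditioning:
  (Z=0, U=0, X=0, V=0, W=0, Y=2) weight 1/324
  (Z=0, U=0, X=0, V=0, W=1, Y=2) weight 1/324
  (Z=0, U=0, X=0, V=0, W=2, Y=2) weight 1/324
  (Z=0, U=0, X=0, V=1, W=0, Y=2) weight 1/324
  (Z=0, U=0, X=0, V=1, W=1, Y=2) weight 1/324
  (Z=0, U=0, X=0, V=1, W=2, Y=2) weight 1/324
  (Z=0, U=0, X=0, V=2, W=0, Y=2) weight 1/324
  (Z=0, U=0, X=0, V=2, W=1, Y=2) weight 1/324
  (Z=0, U=1, X=0, V=0, W=0, Y=1) weight 1/324
  … 99 more
Group by Y:
  weight(Y=1) = 11/60
  weight(Y=2) = 3/20
Total weight = 11/60 + 3/20 = 1/3
P(Y=1 | obs) = 11/60 / 1/3 = 11/20
P(Y=2 | obs) = 3/20 / 1/3 = 9/20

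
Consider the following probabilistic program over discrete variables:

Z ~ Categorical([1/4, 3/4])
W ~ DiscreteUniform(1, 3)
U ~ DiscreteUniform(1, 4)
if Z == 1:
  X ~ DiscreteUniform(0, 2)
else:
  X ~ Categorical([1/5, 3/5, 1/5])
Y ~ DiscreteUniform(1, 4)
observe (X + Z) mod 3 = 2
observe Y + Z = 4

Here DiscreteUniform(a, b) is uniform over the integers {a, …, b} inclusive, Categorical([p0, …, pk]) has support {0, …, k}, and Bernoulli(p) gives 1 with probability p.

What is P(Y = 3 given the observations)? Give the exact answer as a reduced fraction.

P(Y = 3 | obs) = 5/6

Enumerate traces; 24 have nonzero weight after conditioning:
  (Z=0, W=1, U=1, X=2, Y=4) weight 1/960
  (Z=0, W=1, U=2, X=2, Y=4) weight 1/960
  (Z=0, W=1, U=3, X=2, Y=4) weight 1/960
  (Z=0, W=1, U=4, X=2, Y=4) weight 1/960
  (Z=0, W=2, U=1, X=2, Y=4) weight 1/960
  (Z=0, W=2, U=2, X=2, Y=4) weight 1/960
  (Z=0, W=2, U=3, X=2, Y=4) weight 1/960
  (Z=0, W=2, U=4, X=2, Y=4) weight 1/960
  (Z=1, W=1, U=1, X=1, Y=3) weight 1/192
  … 15 more
Group by Y:
  weight(Y=3) = 1/16
  weight(Y=4) = 1/80
Total weight = 1/16 + 1/80 = 3/40
P(Y=3 | obs) = 1/16 / 3/40 = 5/6
P(Y=4 | obs) = 1/80 / 3/40 = 1/6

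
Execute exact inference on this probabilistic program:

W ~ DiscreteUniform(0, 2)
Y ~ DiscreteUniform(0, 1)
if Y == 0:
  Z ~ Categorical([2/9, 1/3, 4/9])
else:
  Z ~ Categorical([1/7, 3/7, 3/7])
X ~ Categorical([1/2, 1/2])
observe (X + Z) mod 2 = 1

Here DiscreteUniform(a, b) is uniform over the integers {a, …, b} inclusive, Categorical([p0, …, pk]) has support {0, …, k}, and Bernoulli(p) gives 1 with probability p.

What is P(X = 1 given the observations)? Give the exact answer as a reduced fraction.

Enumerate traces; 18 have nonzero weight after conditioning:
  (W=0, Y=0, Z=0, X=1) weight 1/54
  (W=0, Y=0, Z=1, X=0) weight 1/36
  (W=0, Y=0, Z=2, X=1) weight 1/27
  (W=0, Y=1, Z=0, X=1) weight 1/84
  (W=0, Y=1, Z=1, X=0) weight 1/28
  (W=0, Y=1, Z=2, X=1) weight 1/28
  (W=1, Y=0, Z=0, X=1) weight 1/54
  (W=1, Y=0, Z=1, X=0) weight 1/36
  … 10 more
Group by X:
  weight(X=0) = 4/21
  weight(X=1) = 13/42
Total weight = 4/21 + 13/42 = 1/2
P(X=0 | obs) = 4/21 / 1/2 = 8/21
P(X=1 | obs) = 13/42 / 1/2 = 13/21

P(X = 1 | obs) = 13/21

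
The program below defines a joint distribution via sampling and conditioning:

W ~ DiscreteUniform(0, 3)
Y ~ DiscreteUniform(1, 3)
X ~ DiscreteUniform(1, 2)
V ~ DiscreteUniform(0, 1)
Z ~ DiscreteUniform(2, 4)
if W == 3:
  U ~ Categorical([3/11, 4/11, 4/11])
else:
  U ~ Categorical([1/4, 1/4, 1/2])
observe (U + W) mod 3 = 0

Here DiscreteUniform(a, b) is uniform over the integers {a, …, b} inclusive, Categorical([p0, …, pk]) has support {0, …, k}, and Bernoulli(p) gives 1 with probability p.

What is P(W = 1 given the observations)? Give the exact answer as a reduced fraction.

P(W = 1 | obs) = 11/28

Enumerate traces; 144 have nonzero weight after conditioning:
  (W=0, Y=1, X=1, V=0, Z=2, U=0) weight 1/576
  (W=0, Y=1, X=1, V=0, Z=3, U=0) weight 1/576
  (W=0, Y=1, X=1, V=0, Z=4, U=0) weight 1/576
  (W=0, Y=1, X=1, V=1, Z=2, U=0) weight 1/576
  (W=0, Y=1, X=1, V=1, Z=3, U=0) weight 1/576
  (W=0, Y=1, X=1, V=1, Z=4, U=0) weight 1/576
  (W=0, Y=1, X=2, V=0, Z=2, U=0) weight 1/576
  (W=0, Y=1, X=2, V=0, Z=3, U=0) weight 1/576
  (W=1, Y=1, X=1, V=0, Z=2, U=2) weight 1/288
  (W=2, Y=1, X=1, V=0, Z=2, U=1) weight 1/576
  … 134 more
Group by W:
  weight(W=0) = 1/16
  weight(W=1) = 1/8
  weight(W=2) = 1/16
  weight(W=3) = 3/44
Total weight = 1/16 + 1/8 + 1/16 + 3/44 = 7/22
P(W=0 | obs) = 1/16 / 7/22 = 11/56
P(W=1 | obs) = 1/8 / 7/22 = 11/28
P(W=2 | obs) = 1/16 / 7/22 = 11/56
P(W=3 | obs) = 3/44 / 7/22 = 3/14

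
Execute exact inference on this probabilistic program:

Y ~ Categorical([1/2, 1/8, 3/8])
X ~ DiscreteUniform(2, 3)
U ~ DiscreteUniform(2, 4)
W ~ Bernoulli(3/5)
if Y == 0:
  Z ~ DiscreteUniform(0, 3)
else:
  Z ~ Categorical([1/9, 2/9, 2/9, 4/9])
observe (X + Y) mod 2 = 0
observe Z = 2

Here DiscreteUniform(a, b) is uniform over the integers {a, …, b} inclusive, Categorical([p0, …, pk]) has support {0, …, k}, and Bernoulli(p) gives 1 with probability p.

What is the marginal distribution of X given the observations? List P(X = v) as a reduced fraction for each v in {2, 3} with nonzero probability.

P(X=2) = 15/17, P(X=3) = 2/17

Enumerate traces; 18 have nonzero weight after conditioning:
  (Y=0, X=2, U=2, W=0, Z=2) weight 1/120
  (Y=0, X=2, U=2, W=1, Z=2) weight 1/80
  (Y=0, X=2, U=3, W=0, Z=2) weight 1/120
  (Y=0, X=2, U=3, W=1, Z=2) weight 1/80
  (Y=0, X=2, U=4, W=0, Z=2) weight 1/120
  (Y=0, X=2, U=4, W=1, Z=2) weight 1/80
  (Y=1, X=3, U=2, W=0, Z=2) weight 1/540
  (Y=1, X=3, U=2, W=1, Z=2) weight 1/360
  … 10 more
Group by X:
  weight(X=2) = 5/48
  weight(X=3) = 1/72
Total weight = 5/48 + 1/72 = 17/144
P(X=2 | obs) = 5/48 / 17/144 = 15/17
P(X=3 | obs) = 1/72 / 17/144 = 2/17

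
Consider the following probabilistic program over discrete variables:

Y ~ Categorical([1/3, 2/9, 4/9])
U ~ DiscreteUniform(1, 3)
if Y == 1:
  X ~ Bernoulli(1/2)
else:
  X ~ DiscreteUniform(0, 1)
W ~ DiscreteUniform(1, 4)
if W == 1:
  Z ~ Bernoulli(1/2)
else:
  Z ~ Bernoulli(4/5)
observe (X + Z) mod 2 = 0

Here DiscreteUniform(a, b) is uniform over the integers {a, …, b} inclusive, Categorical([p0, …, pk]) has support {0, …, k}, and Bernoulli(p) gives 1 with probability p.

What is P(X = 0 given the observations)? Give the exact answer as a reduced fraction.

P(X = 0 | obs) = 11/40

Enumerate traces; 72 have nonzero weight after conditioning:
  (Y=0, U=1, X=0, W=1, Z=0) weight 1/144
  (Y=0, U=1, X=0, W=2, Z=0) weight 1/360
  (Y=0, U=1, X=0, W=3, Z=0) weight 1/360
  (Y=0, U=1, X=0, W=4, Z=0) weight 1/360
  (Y=0, U=1, X=1, W=1, Z=1) weight 1/144
  (Y=0, U=1, X=1, W=2, Z=1) weight 1/90
  (Y=0, U=1, X=1, W=3, Z=1) weight 1/90
  (Y=0, U=1, X=1, W=4, Z=1) weight 1/90
  … 64 more
Group by X:
  weight(X=0) = 11/80
  weight(X=1) = 29/80
Total weight = 11/80 + 29/80 = 1/2
P(X=0 | obs) = 11/80 / 1/2 = 11/40
P(X=1 | obs) = 29/80 / 1/2 = 29/40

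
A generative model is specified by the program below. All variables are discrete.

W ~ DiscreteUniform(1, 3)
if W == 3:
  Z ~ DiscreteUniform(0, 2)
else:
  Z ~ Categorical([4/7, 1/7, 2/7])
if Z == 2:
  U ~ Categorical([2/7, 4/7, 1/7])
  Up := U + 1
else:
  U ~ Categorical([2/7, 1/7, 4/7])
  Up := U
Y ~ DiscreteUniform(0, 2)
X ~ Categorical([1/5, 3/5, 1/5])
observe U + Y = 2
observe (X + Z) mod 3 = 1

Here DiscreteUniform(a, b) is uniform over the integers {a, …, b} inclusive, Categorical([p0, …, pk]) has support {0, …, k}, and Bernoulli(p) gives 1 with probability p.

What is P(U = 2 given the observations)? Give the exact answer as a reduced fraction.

Enumerate traces; 27 have nonzero weight after conditioning:
  (W=1, Z=0, U=0, Y=2, X=1) weight 8/735
  (W=1, Z=0, U=1, Y=1, X=1) weight 4/735
  (W=1, Z=0, U=2, Y=0, X=1) weight 16/735
  (W=1, Z=1, U=0, Y=2, X=0) weight 2/2205
  (W=1, Z=1, U=1, Y=1, X=0) weight 1/2205
  (W=1, Z=1, U=2, Y=0, X=0) weight 4/2205
  (W=1, Z=2, U=0, Y=2, X=2) weight 4/2205
  (W=1, Z=2, U=1, Y=1, X=2) weight 8/2205
  … 19 more
Group by U:
  weight(U=0) = 50/1323
  weight(U=1) = 26/945
  weight(U=2) = 443/6615
Total weight = 50/1323 + 26/945 + 443/6615 = 25/189
P(U=0 | obs) = 50/1323 / 25/189 = 2/7
P(U=1 | obs) = 26/945 / 25/189 = 26/125
P(U=2 | obs) = 443/6615 / 25/189 = 443/875

P(U = 2 | obs) = 443/875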